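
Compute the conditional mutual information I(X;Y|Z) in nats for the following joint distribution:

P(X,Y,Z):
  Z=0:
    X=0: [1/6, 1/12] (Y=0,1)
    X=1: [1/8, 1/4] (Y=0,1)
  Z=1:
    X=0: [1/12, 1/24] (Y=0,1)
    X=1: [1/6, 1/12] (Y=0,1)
0.0340 nats

Conditional mutual information: I(X;Y|Z) = H(X|Z) + H(Y|Z) - H(X,Y|Z)

H(Z) = 0.6616
H(X,Z) = 1.3209 → H(X|Z) = 0.6593
H(Y,Z) = 1.3321 → H(Y|Z) = 0.6705
H(X,Y,Z) = 1.9574 → H(X,Y|Z) = 1.2958

I(X;Y|Z) = 0.6593 + 0.6705 - 1.2958 = 0.0340 nats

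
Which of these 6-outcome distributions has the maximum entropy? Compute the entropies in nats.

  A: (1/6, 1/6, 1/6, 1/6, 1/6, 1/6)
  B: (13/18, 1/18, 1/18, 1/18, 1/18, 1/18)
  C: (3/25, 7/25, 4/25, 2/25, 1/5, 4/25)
A

For a discrete distribution over n outcomes, entropy is maximized by the uniform distribution.

Computing entropies:
H(A) = 1.7918 nats
H(B) = 1.0379 nats
H(C) = 1.7212 nats

The uniform distribution (where all probabilities equal 1/6) achieves the maximum entropy of log_e(6) = 1.7918 nats.

Distribution A has the highest entropy.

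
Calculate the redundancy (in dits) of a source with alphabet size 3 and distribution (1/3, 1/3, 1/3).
0.0000 dits

Redundancy measures how far a source is from maximum entropy:
R = H_max - H(X)

Maximum entropy for 3 symbols: H_max = log_10(3) = 0.4771 dits
Actual entropy: H(X) = 0.4771 dits
Redundancy: R = 0.4771 - 0.4771 = 0.0000 dits

This redundancy represents potential for compression: the source could be compressed by 0.0000 dits per symbol.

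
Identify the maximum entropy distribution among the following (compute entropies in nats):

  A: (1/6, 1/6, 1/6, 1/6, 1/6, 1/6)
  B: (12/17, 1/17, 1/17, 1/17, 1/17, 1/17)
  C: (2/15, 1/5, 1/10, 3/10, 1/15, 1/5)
A

For a discrete distribution over n outcomes, entropy is maximized by the uniform distribution.

Computing entropies:
H(A) = 1.7918 nats
H(B) = 1.0792 nats
H(C) = 1.6844 nats

The uniform distribution (where all probabilities equal 1/6) achieves the maximum entropy of log_e(6) = 1.7918 nats.

Distribution A has the highest entropy.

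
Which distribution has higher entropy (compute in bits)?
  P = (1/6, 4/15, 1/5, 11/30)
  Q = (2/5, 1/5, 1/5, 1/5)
P

Computing entropies in bits:
H(P) = 1.9345
H(Q) = 1.9219

Distribution P has higher entropy.

Intuition: The distribution closer to uniform (more spread out) has higher entropy.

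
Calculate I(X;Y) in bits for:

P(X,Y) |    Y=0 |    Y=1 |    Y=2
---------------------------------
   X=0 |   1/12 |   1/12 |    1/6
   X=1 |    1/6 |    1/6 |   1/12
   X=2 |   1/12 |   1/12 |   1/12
0.0546 bits

Mutual information: I(X;Y) = H(X) + H(Y) - H(X,Y)

Marginals:
P(X) = (1/3, 5/12, 1/4), H(X) = 1.5546 bits
P(Y) = (1/3, 1/3, 1/3), H(Y) = 1.5850 bits

Joint entropy: H(X,Y) = 3.0850 bits

I(X;Y) = 1.5546 + 1.5850 - 3.0850 = 0.0546 bits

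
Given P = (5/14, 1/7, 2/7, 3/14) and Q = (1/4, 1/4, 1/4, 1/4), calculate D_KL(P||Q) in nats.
0.0526 nats

KL divergence: D_KL(P||Q) = Σ p(x) log(p(x)/q(x))

Computing term by term:
  x=0: 5/14 × log_e[(5/14)/(1/4)] = 5/14 × 0.3567 = 0.1274
  x=1: 1/7 × log_e[(1/7)/(1/4)] = 1/7 × -0.5596 = -0.0799
  x=2: 2/7 × log_e[(2/7)/(1/4)] = 2/7 × 0.1335 = 0.0382
  x=3: 3/14 × log_e[(3/14)/(1/4)] = 3/14 × -0.1542 = -0.0330

D_KL(P||Q) = 0.0526 nats

Note: KL divergence is always non-negative and equals 0 iff P = Q.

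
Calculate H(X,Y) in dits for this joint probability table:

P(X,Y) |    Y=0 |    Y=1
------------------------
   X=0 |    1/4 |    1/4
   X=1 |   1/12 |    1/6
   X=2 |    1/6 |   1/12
0.7403 dits

Joint entropy is H(X,Y) = -Σ_{x,y} p(x,y) log p(x,y).

Summing over all non-zero entries:
H(X,Y) = -[1/4·log_10(1/4) + 1/4·log_10(1/4) + 1/12·log_10(1/12) + 1/6·log_10(1/6) + 1/6·log_10(1/6) + 1/12·log_10(1/12)]
H(X,Y) = 0.7403 dits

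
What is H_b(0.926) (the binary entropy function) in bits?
0.3807 bits

The binary entropy function is:
H(p) = -p log(p) - (1-p) log(1-p)

H(0.926) = -0.926 × log_2(0.926) - 0.074 × log_2(0.074)
H(0.926) = 0.3807 bits

Note: Binary entropy is maximized at p=0.5 (H=1 bit) and minimized at p=0 or p=1 (H=0).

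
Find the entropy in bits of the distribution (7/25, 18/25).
0.8555 bits

Shannon entropy is H(X) = -Σ p(x) log p(x).

For P = (7/25, 18/25):
H = -7/25 × log_2(7/25) -18/25 × log_2(18/25)
H = 0.8555 bits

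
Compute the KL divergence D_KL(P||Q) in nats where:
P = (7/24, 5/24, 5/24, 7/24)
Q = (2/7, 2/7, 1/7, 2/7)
0.0248 nats

KL divergence: D_KL(P||Q) = Σ p(x) log(p(x)/q(x))

Computing term by term:
  x=0: 7/24 × log_e[(7/24)/(2/7)] = 7/24 × 0.0206 = 0.0060
  x=1: 5/24 × log_e[(5/24)/(2/7)] = 5/24 × -0.3159 = -0.0658
  x=2: 5/24 × log_e[(5/24)/(1/7)] = 5/24 × 0.3773 = 0.0786
  x=3: 7/24 × log_e[(7/24)/(2/7)] = 7/24 × 0.0206 = 0.0060

D_KL(P||Q) = 0.0248 nats

Note: KL divergence is always non-negative and equals 0 iff P = Q.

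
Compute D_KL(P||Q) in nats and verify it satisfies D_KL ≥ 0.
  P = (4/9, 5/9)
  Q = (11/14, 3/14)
0.2760 nats

KL divergence satisfies the Gibbs inequality: D_KL(P||Q) ≥ 0 for all distributions P, Q.

D_KL(P||Q) = Σ p(x) log(p(x)/q(x))
Term by term:
  x=0: 4/9 × log_e[(4/9)/(11/14)] = -0.2532
  x=1: 5/9 × log_e[(5/9)/(3/14)] = 0.5293
D_KL(P||Q) = 0.2760 nats

D_KL(P||Q) = 0.2760 ≥ 0 ✓

This non-negativity is a fundamental property: relative entropy cannot be negative because it measures how different Q is from P.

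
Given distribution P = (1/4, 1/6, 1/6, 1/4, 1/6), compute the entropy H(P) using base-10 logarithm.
0.6901 dits

Shannon entropy is H(X) = -Σ p(x) log p(x).

For P = (1/4, 1/6, 1/6, 1/4, 1/6):
H = -1/4 × log_10(1/4) -1/6 × log_10(1/6) -1/6 × log_10(1/6) -1/4 × log_10(1/4) -1/6 × log_10(1/6)
H = 0.6901 dits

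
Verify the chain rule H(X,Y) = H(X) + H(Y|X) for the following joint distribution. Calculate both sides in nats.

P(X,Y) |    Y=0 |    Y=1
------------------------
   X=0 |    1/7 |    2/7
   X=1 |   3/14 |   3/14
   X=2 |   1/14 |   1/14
H(X,Y) = 1.6731, H(X) = 1.0042, H(Y|X) = 0.6689 (all in nats)

Chain rule: H(X,Y) = H(X) + H(Y|X)

Left side — joint entropy directly:
H(X,Y) = -Σ p(x,y) log p(x,y) = 1.6731 nats

Right side — compute H(Y|X) from the conditional distributions:
P(X) = (3/7, 3/7, 1/7), so H(X) = 1.0042 nats
H(Y|X) = Σ_x P(X=x) · H(Y|X=x):
  P(Y|X=0) = (1/3, 2/3), H(Y|X=0) = 0.6365, weight P(X=0) = 3/7
  P(Y|X=1) = (1/2, 1/2), H(Y|X=1) = 0.6931, weight P(X=1) = 3/7
  P(Y|X=2) = (1/2, 1/2), H(Y|X=2) = 0.6931, weight P(X=2) = 1/7
H(Y|X) = 0.6689 nats

H(X) + H(Y|X) = 1.0042 + 0.6689 = 1.6731 nats

Both sides equal 1.6731 nats. ✓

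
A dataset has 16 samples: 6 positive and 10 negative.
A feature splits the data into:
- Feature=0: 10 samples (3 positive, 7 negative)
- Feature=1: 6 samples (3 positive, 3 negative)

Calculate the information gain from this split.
0.0286 bits

Information Gain = H(Y) - H(Y|Feature)

Before split:
P(positive) = 6/16 = 0.3750
H(Y) = 0.9544 bits

After split:
Feature=0: H = 0.8813 bits (weight = 10/16)
Feature=1: H = 1.0000 bits (weight = 6/16)
H(Y|Feature) = (10/16)×0.8813 + (6/16)×1.0000 = 0.9258 bits

Information Gain = 0.9544 - 0.9258 = 0.0286 bits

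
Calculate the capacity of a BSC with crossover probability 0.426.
0.0159 bits

For a binary symmetric channel (BSC) with error probability p:
Capacity C = 1 - H(p) bits per symbol

where H(p) = -p log₂(p) - (1-p) log₂(1-p) is the binary entropy function.

H(0.426) = 0.9841 bits
C = 1 - 0.9841 = 0.0159 bits per symbol

This means we can reliably transmit up to 0.0159 bits of information per channel use.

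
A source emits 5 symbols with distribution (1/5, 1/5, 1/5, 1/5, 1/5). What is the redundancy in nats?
0.0000 nats

Redundancy measures how far a source is from maximum entropy:
R = H_max - H(X)

Maximum entropy for 5 symbols: H_max = log_e(5) = 1.6094 nats
Actual entropy: H(X) = 1.6094 nats
Redundancy: R = 1.6094 - 1.6094 = 0.0000 nats

This redundancy represents potential for compression: the source could be compressed by 0.0000 nats per symbol.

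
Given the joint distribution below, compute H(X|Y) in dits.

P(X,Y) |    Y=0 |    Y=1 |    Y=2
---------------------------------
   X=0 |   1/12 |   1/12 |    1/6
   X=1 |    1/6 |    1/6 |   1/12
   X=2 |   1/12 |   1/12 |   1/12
0.4515 dits

Using the chain rule: H(X|Y) = H(X,Y) - H(Y)

First, compute H(X,Y) = 0.9287 dits

Marginal P(Y) = (1/3, 1/3, 1/3)
H(Y) = 0.4771 dits

H(X|Y) = H(X,Y) - H(Y) = 0.9287 - 0.4771 = 0.4515 dits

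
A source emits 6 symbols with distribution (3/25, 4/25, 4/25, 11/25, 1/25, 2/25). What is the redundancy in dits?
0.1124 dits

Redundancy measures how far a source is from maximum entropy:
R = H_max - H(X)

Maximum entropy for 6 symbols: H_max = log_10(6) = 0.7782 dits
Actual entropy: H(X) = 0.6657 dits
Redundancy: R = 0.7782 - 0.6657 = 0.1124 dits

This redundancy represents potential for compression: the source could be compressed by 0.1124 dits per symbol.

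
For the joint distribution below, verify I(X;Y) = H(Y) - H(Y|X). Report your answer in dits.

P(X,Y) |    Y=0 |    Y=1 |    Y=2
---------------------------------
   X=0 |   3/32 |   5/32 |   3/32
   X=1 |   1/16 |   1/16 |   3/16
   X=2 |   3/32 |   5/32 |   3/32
I(X;Y) = 0.0224 dits

Mutual information has multiple equivalent forms:
- I(X;Y) = H(X) - H(X|Y)
- I(X;Y) = H(Y) - H(Y|X)
- I(X;Y) = H(X) + H(Y) - H(X,Y)

Computing all quantities:
H(X) = 0.4767, H(Y) = 0.4700, H(X,Y) = 0.9243
H(X|Y) = 0.4543, H(Y|X) = 0.4476

Verification:
H(X) - H(X|Y) = 0.4767 - 0.4543 = 0.0224
H(Y) - H(Y|X) = 0.4700 - 0.4476 = 0.0224
H(X) + H(Y) - H(X,Y) = 0.4767 + 0.4700 - 0.9243 = 0.0224

All forms give I(X;Y) = 0.0224 dits. ✓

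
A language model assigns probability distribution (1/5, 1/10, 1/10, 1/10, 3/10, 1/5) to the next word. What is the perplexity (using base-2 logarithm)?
5.4507

Perplexity is 2^H (or exp(H) for natural log).

First, H = -Σ p log p = 2.4464 bits
Perplexity = 2^2.4464 = 5.4507

Interpretation: The model's uncertainty is equivalent to choosing uniformly among 5.5 options.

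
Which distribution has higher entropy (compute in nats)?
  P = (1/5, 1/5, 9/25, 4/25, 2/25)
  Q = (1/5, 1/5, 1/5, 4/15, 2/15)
Q

Computing entropies in nats:
H(P) = 1.5068
H(Q) = 1.5868

Distribution Q has higher entropy.

Intuition: The distribution closer to uniform (more spread out) has higher entropy.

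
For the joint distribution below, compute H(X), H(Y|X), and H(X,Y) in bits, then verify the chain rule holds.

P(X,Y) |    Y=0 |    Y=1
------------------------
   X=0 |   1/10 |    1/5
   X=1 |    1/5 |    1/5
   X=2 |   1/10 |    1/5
H(X,Y) = 2.5219, H(X) = 1.5710, H(Y|X) = 0.9510 (all in bits)

Chain rule: H(X,Y) = H(X) + H(Y|X)

Left side — joint entropy directly:
H(X,Y) = -Σ p(x,y) log p(x,y) = 2.5219 bits

Right side — compute H(Y|X) from the conditional distributions:
P(X) = (3/10, 2/5, 3/10), so H(X) = 1.5710 bits
H(Y|X) = Σ_x P(X=x) · H(Y|X=x):
  P(Y|X=0) = (1/3, 2/3), H(Y|X=0) = 0.9183, weight P(X=0) = 3/10
  P(Y|X=1) = (1/2, 1/2), H(Y|X=1) = 1.0000, weight P(X=1) = 2/5
  P(Y|X=2) = (1/3, 2/3), H(Y|X=2) = 0.9183, weight P(X=2) = 3/10
H(Y|X) = 0.9510 bits

H(X) + H(Y|X) = 1.5710 + 0.9510 = 2.5219 bits

Both sides equal 2.5219 bits. ✓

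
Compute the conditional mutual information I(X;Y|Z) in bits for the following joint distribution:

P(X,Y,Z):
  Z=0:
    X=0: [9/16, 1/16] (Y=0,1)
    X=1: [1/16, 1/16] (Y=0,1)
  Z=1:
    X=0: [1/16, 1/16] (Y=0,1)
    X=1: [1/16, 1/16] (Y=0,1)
0.0694 bits

Conditional mutual information: I(X;Y|Z) = H(X|Z) + H(Y|Z) - H(X,Y|Z)

H(Z) = 0.8113
H(X,Z) = 1.5488 → H(X|Z) = 0.7375
H(Y,Z) = 1.5488 → H(Y|Z) = 0.7375
H(X,Y,Z) = 2.2169 → H(X,Y|Z) = 1.4056

I(X;Y|Z) = 0.7375 + 0.7375 - 1.4056 = 0.0694 bits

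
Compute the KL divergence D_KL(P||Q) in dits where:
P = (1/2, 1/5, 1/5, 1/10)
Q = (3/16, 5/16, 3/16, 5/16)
0.1303 dits

KL divergence: D_KL(P||Q) = Σ p(x) log(p(x)/q(x))

Computing term by term:
  x=0: 1/2 × log_10[(1/2)/(3/16)] = 1/2 × 0.4260 = 0.2130
  x=1: 1/5 × log_10[(1/5)/(5/16)] = 1/5 × -0.1938 = -0.0388
  x=2: 1/5 × log_10[(1/5)/(3/16)] = 1/5 × 0.0280 = 0.0056
  x=3: 1/10 × log_10[(1/10)/(5/16)] = 1/10 × -0.4949 = -0.0495

D_KL(P||Q) = 0.1303 dits

Note: KL divergence is always non-negative and equals 0 iff P = Q.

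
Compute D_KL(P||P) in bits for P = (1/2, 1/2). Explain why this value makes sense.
0.0000 bits

KL divergence satisfies the Gibbs inequality: D_KL(P||Q) ≥ 0 for all distributions P, Q.

D_KL(P||Q) = Σ p(x) log(p(x)/q(x))
Each term is p(x) × log_2(p(x)/p(x)) = p(x) × log_2(1) = 0, so the sum is 0.
D_KL(P||Q) = 0.0000 bits

When P = Q, the KL divergence is exactly 0, as there is no 'divergence' between identical distributions.

This non-negativity is a fundamental property: relative entropy cannot be negative because it measures how different Q is from P.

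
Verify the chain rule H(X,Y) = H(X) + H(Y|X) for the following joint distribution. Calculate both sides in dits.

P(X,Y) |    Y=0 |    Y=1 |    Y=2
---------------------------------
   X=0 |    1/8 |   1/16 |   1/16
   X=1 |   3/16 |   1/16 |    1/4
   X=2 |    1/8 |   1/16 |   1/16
H(X,Y) = 0.8889, H(X) = 0.4515, H(Y|X) = 0.4373 (all in dits)

Chain rule: H(X,Y) = H(X) + H(Y|X)

Left side — joint entropy directly:
H(X,Y) = -Σ p(x,y) log p(x,y) = 0.8889 dits

Right side — compute H(Y|X) from the conditional distributions:
P(X) = (1/4, 1/2, 1/4), so H(X) = 0.4515 dits
H(Y|X) = Σ_x P(X=x) · H(Y|X=x):
  P(Y|X=0) = (1/2, 1/4, 1/4), H(Y|X=0) = 0.4515, weight P(X=0) = 1/4
  P(Y|X=1) = (3/8, 1/8, 1/2), H(Y|X=1) = 0.4231, weight P(X=1) = 1/2
  P(Y|X=2) = (1/2, 1/4, 1/4), H(Y|X=2) = 0.4515, weight P(X=2) = 1/4
H(Y|X) = 0.4373 dits

H(X) + H(Y|X) = 0.4515 + 0.4373 = 0.8889 dits

Both sides equal 0.8889 dits. ✓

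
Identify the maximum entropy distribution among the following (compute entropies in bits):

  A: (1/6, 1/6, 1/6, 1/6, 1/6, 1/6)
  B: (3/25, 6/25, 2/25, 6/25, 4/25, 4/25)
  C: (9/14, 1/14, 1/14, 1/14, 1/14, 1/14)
A

For a discrete distribution over n outcomes, entropy is maximized by the uniform distribution.

Computing entropies:
H(A) = 2.5850 bits
H(B) = 2.4929 bits
H(C) = 1.7695 bits

The uniform distribution (where all probabilities equal 1/6) achieves the maximum entropy of log_2(6) = 2.5850 bits.

Distribution A has the highest entropy.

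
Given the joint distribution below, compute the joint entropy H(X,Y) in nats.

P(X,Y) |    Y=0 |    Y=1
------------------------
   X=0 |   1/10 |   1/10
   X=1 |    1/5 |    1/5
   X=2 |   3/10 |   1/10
1.6957 nats

Joint entropy is H(X,Y) = -Σ_{x,y} p(x,y) log p(x,y).

Summing over all non-zero entries:
H(X,Y) = -[1/10·log_e(1/10) + 1/10·log_e(1/10) + 1/5·log_e(1/5) + 1/5·log_e(1/5) + 3/10·log_e(3/10) + 1/10·log_e(1/10)]
H(X,Y) = 1.6957 nats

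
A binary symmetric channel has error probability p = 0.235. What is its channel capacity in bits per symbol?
0.2134 bits

For a binary symmetric channel (BSC) with error probability p:
Capacity C = 1 - H(p) bits per symbol

where H(p) = -p log₂(p) - (1-p) log₂(1-p) is the binary entropy function.

H(0.235) = 0.7866 bits
C = 1 - 0.7866 = 0.2134 bits per symbol

This means we can reliably transmit up to 0.2134 bits of information per channel use.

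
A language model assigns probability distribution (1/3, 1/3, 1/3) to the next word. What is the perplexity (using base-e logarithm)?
3.0000

Perplexity is e^H (or exp(H) for natural log).

First, H = -Σ p log p = 1.0986 nats
Perplexity = e^1.0986 = 3.0000

Interpretation: The model's uncertainty is equivalent to choosing uniformly among 3.0 options.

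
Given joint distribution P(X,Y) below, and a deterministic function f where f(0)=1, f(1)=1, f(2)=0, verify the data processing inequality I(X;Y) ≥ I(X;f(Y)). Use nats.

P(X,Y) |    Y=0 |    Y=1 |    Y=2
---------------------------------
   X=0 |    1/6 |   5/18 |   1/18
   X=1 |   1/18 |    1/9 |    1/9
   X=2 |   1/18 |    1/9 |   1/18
I(X;Y) = 0.0441, I(X;f(Y)) = 0.0434, inequality holds: 0.0441 ≥ 0.0434

Data Processing Inequality: For any Markov chain X → Y → Z, we have I(X;Y) ≥ I(X;Z).

Here Z = f(Y) is a deterministic function of Y, forming X → Y → Z.

Original I(X;Y) = 0.0441 nats

After applying f:
P(X,Z) where Z=f(Y):
- P(X,Z=0) = P(X,Y=2)
- P(X,Z=1) = P(X,Y=0) + P(X,Y=1)

I(X;Z) = I(X;f(Y)) = 0.0434 nats

Verification: 0.0441 ≥ 0.0434 ✓

Information cannot be created by processing; the function f can only lose information about X.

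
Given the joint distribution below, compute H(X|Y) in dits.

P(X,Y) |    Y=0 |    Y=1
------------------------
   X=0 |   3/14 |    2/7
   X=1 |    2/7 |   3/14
0.2966 dits

Using the chain rule: H(X|Y) = H(X,Y) - H(Y)

First, compute H(X,Y) = 0.5976 dits

Marginal P(Y) = (1/2, 1/2)
H(Y) = 0.3010 dits

H(X|Y) = H(X,Y) - H(Y) = 0.5976 - 0.3010 = 0.2966 dits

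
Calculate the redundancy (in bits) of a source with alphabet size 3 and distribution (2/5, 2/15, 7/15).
0.1555 bits

Redundancy measures how far a source is from maximum entropy:
R = H_max - H(X)

Maximum entropy for 3 symbols: H_max = log_2(3) = 1.5850 bits
Actual entropy: H(X) = 1.4295 bits
Redundancy: R = 1.5850 - 1.4295 = 0.1555 bits

This redundancy represents potential for compression: the source could be compressed by 0.1555 bits per symbol.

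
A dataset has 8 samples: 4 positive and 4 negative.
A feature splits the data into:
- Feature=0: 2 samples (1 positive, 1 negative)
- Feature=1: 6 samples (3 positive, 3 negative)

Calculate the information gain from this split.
0.0000 bits

Information Gain = H(Y) - H(Y|Feature)

Before split:
P(positive) = 4/8 = 0.5000
H(Y) = 1.0000 bits

After split:
Feature=0: H = 1.0000 bits (weight = 2/8)
Feature=1: H = 1.0000 bits (weight = 6/8)
H(Y|Feature) = (2/8)×1.0000 + (6/8)×1.0000 = 1.0000 bits

Information Gain = 1.0000 - 1.0000 = 0.0000 bits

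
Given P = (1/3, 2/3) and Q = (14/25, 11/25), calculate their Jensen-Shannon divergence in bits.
0.0378 bits

Jensen-Shannon divergence is:
JSD(P||Q) = 0.5 × D_KL(P||M) + 0.5 × D_KL(Q||M)
where M = 0.5 × (P + Q) is the mixture distribution.

M = 0.5 × (1/3, 2/3) + 0.5 × (14/25, 11/25) = (0.446667, 0.553333)

D_KL(P||M) = 0.0385 bits
D_KL(Q||M) = 0.0372 bits

JSD(P||Q) = 0.5 × 0.0385 + 0.5 × 0.0372 = 0.0378 bits

Unlike KL divergence, JSD is symmetric and bounded: 0 ≤ JSD ≤ log(2).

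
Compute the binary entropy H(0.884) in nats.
0.3589 nats

The binary entropy function is:
H(p) = -p log(p) - (1-p) log(1-p)

H(0.884) = -0.884 × log_e(0.884) - 0.116 × log_e(0.116)
H(0.884) = 0.3589 nats

Note: Binary entropy is maximized at p=0.5 (H=1 bit) and minimized at p=0 or p=1 (H=0).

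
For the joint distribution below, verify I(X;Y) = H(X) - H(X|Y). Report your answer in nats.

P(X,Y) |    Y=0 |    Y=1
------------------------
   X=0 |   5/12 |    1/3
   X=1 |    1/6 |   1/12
I(X;Y) = 0.0048 nats

Mutual information has multiple equivalent forms:
- I(X;Y) = H(X) - H(X|Y)
- I(X;Y) = H(Y) - H(Y|X)
- I(X;Y) = H(X) + H(Y) - H(X,Y)

Computing all quantities:
H(X) = 0.5623, H(Y) = 0.6792, H(X,Y) = 1.2367
H(X|Y) = 0.5575, H(Y|X) = 0.6743

Verification:
H(X) - H(X|Y) = 0.5623 - 0.5575 = 0.0048
H(Y) - H(Y|X) = 0.6792 - 0.6743 = 0.0048
H(X) + H(Y) - H(X,Y) = 0.5623 + 0.6792 - 1.2367 = 0.0048

All forms give I(X;Y) = 0.0048 nats. ✓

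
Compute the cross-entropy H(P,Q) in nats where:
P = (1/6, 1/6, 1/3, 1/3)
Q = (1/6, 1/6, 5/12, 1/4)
1.3512 nats

Cross-entropy: H(P,Q) = -Σ p(x) log q(x)

Alternatively: H(P,Q) = H(P) + D_KL(P||Q)
H(P) = 1.3297 nats
D_KL(P||Q) = 0.0215 nats

H(P,Q) = 1.3297 + 0.0215 = 1.3512 nats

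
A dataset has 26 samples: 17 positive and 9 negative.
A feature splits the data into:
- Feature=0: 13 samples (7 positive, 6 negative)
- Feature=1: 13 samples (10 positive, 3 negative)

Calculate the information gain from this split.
0.0430 bits

Information Gain = H(Y) - H(Y|Feature)

Before split:
P(positive) = 17/26 = 0.6538
H(Y) = 0.9306 bits

After split:
Feature=0: H = 0.9957 bits (weight = 13/26)
Feature=1: H = 0.7793 bits (weight = 13/26)
H(Y|Feature) = (13/26)×0.9957 + (13/26)×0.7793 = 0.8875 bits

Information Gain = 0.9306 - 0.8875 = 0.0430 bits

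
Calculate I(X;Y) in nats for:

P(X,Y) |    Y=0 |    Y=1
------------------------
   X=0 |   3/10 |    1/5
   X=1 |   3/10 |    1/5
0.0000 nats

Mutual information: I(X;Y) = H(X) + H(Y) - H(X,Y)

Marginals:
P(X) = (1/2, 1/2), H(X) = 0.6931 nats
P(Y) = (3/5, 2/5), H(Y) = 0.6730 nats

Joint entropy: H(X,Y) = 1.3662 nats

I(X;Y) = 0.6931 + 0.6730 - 1.3662 = 0.0000 nats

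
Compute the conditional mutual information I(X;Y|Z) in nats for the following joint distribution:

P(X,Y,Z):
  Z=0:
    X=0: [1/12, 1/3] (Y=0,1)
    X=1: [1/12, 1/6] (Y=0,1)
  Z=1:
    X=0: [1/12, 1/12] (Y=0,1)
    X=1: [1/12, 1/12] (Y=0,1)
0.0073 nats

Conditional mutual information: I(X;Y|Z) = H(X|Z) + H(Y|Z) - H(X,Y|Z)

H(Z) = 0.6365
H(X,Z) = 1.3086 → H(X|Z) = 0.6721
H(Y,Z) = 1.2425 → H(Y|Z) = 0.6059
H(X,Y,Z) = 1.9073 → H(X,Y|Z) = 1.2708

I(X;Y|Z) = 0.6721 + 0.6059 - 1.2708 = 0.0073 nats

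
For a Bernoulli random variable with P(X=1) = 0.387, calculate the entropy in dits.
0.2898 dits

The binary entropy function is:
H(p) = -p log(p) - (1-p) log(1-p)

H(0.387) = -0.387 × log_10(0.387) - 0.613 × log_10(0.613)
H(0.387) = 0.2898 dits

Note: Binary entropy is maximized at p=0.5 (H=1 bit) and minimized at p=0 or p=1 (H=0).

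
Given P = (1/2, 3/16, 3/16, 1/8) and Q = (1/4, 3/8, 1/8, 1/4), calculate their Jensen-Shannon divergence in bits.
0.0735 bits

Jensen-Shannon divergence is:
JSD(P||Q) = 0.5 × D_KL(P||M) + 0.5 × D_KL(Q||M)
where M = 0.5 × (P + Q) is the mixture distribution.

M = 0.5 × (1/2, 3/16, 3/16, 1/8) + 0.5 × (1/4, 3/8, 1/8, 1/4) = (3/8, 9/32, 5/32, 3/16)

D_KL(P||M) = 0.0740 bits
D_KL(Q||M) = 0.0729 bits

JSD(P||Q) = 0.5 × 0.0740 + 0.5 × 0.0729 = 0.0735 bits

Unlike KL divergence, JSD is symmetric and bounded: 0 ≤ JSD ≤ log(2).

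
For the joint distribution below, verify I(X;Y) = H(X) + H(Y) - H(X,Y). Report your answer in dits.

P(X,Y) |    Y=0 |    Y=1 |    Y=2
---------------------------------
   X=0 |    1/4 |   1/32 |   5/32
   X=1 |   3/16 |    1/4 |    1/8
I(X;Y) = 0.0414 dits

Mutual information has multiple equivalent forms:
- I(X;Y) = H(X) - H(X|Y)
- I(X;Y) = H(Y) - H(Y|X)
- I(X;Y) = H(X) + H(Y) - H(X,Y)

Computing all quantities:
H(X) = 0.2976, H(Y) = 0.4670, H(X,Y) = 0.7232
H(X|Y) = 0.2563, H(Y|X) = 0.4256

Verification:
H(X) - H(X|Y) = 0.2976 - 0.2563 = 0.0414
H(Y) - H(Y|X) = 0.4670 - 0.4256 = 0.0414
H(X) + H(Y) - H(X,Y) = 0.2976 + 0.4670 - 0.7232 = 0.0414

All forms give I(X;Y) = 0.0414 dits. ✓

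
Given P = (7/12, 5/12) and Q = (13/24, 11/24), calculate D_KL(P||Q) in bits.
0.0051 bits

KL divergence: D_KL(P||Q) = Σ p(x) log(p(x)/q(x))

Computing term by term:
  x=0: 7/12 × log_2[(7/12)/(13/24)] = 7/12 × 0.1069 = 0.0624
  x=1: 5/12 × log_2[(5/12)/(11/24)] = 5/12 × -0.1375 = -0.0573

D_KL(P||Q) = 0.0051 bits

Note: KL divergence is always non-negative and equals 0 iff P = Q.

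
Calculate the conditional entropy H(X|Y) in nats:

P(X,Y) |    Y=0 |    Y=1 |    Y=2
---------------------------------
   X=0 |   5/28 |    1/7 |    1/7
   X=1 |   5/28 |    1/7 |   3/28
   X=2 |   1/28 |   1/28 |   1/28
0.9558 nats

Using the chain rule: H(X|Y) = H(X,Y) - H(Y)

First, compute H(X,Y) = 2.0456 nats

Marginal P(Y) = (11/28, 9/28, 2/7)
H(Y) = 1.0898 nats

H(X|Y) = H(X,Y) - H(Y) = 2.0456 - 1.0898 = 0.9558 nats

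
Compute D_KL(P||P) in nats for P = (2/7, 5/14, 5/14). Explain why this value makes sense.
0.0000 nats

KL divergence satisfies the Gibbs inequality: D_KL(P||Q) ≥ 0 for all distributions P, Q.

D_KL(P||Q) = Σ p(x) log(p(x)/q(x))
Each term is p(x) × log_e(p(x)/p(x)) = p(x) × log_e(1) = 0, so the sum is 0.
D_KL(P||Q) = 0.0000 nats

When P = Q, the KL divergence is exactly 0, as there is no 'divergence' between identical distributions.

This non-negativity is a fundamental property: relative entropy cannot be negative because it measures how different Q is from P.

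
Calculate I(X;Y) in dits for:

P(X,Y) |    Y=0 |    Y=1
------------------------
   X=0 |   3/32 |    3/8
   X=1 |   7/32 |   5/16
0.0116 dits

Mutual information: I(X;Y) = H(X) + H(Y) - H(X,Y)

Marginals:
P(X) = (15/32, 17/32), H(X) = 0.3002 dits
P(Y) = (5/16, 11/16), H(Y) = 0.2697 dits

Joint entropy: H(X,Y) = 0.5584 dits

I(X;Y) = 0.3002 + 0.2697 - 0.5584 = 0.0116 dits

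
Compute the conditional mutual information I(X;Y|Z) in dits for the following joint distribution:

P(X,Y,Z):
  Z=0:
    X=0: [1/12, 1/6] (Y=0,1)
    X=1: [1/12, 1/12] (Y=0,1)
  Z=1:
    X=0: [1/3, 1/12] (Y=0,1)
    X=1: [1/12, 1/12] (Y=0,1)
0.0133 dits

Conditional mutual information: I(X;Y|Z) = H(X|Z) + H(Y|Z) - H(X,Y|Z)

H(Z) = 0.2950
H(X,Z) = 0.5683 → H(X|Z) = 0.2734
H(Y,Z) = 0.5683 → H(Y|Z) = 0.2734
H(X,Y,Z) = 0.8283 → H(X,Y|Z) = 0.5334

I(X;Y|Z) = 0.2734 + 0.2734 - 0.5334 = 0.0133 dits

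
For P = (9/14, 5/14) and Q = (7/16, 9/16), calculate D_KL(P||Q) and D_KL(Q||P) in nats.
D_KL(P||Q) = 0.0852, D_KL(Q||P) = 0.0871

KL divergence is not symmetric: D_KL(P||Q) ≠ D_KL(Q||P) in general.

D_KL(P||Q) = 0.0852 nats
D_KL(Q||P) = 0.0871 nats

No, they are not equal!

This asymmetry is why KL divergence is not a true distance metric.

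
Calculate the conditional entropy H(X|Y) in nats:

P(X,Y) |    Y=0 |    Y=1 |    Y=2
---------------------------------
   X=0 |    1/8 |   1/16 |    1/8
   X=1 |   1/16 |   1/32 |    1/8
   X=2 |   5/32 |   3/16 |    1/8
1.0069 nats

Using the chain rule: H(X|Y) = H(X,Y) - H(Y)

First, compute H(X,Y) = 2.0985 nats

Marginal P(Y) = (11/32, 9/32, 3/8)
H(Y) = 1.0916 nats

H(X|Y) = H(X,Y) - H(Y) = 2.0985 - 1.0916 = 1.0069 nats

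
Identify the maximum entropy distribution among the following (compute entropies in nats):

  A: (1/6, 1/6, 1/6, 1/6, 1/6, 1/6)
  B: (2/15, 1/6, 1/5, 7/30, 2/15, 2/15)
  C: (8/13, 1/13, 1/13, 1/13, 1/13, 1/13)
A

For a discrete distribution over n outcomes, entropy is maximized by the uniform distribution.

Computing entropies:
H(A) = 1.7918 nats
H(B) = 1.7660 nats
H(C) = 1.2853 nats

The uniform distribution (where all probabilities equal 1/6) achieves the maximum entropy of log_e(6) = 1.7918 nats.

Distribution A has the highest entropy.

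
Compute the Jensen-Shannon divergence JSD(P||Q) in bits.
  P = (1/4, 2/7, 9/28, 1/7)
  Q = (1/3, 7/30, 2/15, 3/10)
0.0557 bits

Jensen-Shannon divergence is:
JSD(P||Q) = 0.5 × D_KL(P||M) + 0.5 × D_KL(Q||M)
where M = 0.5 × (P + Q) is the mixture distribution.

M = 0.5 × (1/4, 2/7, 9/28, 1/7) + 0.5 × (1/3, 7/30, 2/15, 3/10) = (7/24, 0.259524, 0.227381, 0.221429)

D_KL(P||M) = 0.0542 bits
D_KL(Q||M) = 0.0572 bits

JSD(P||Q) = 0.5 × 0.0542 + 0.5 × 0.0572 = 0.0557 bits

Unlike KL divergence, JSD is symmetric and bounded: 0 ≤ JSD ≤ log(2).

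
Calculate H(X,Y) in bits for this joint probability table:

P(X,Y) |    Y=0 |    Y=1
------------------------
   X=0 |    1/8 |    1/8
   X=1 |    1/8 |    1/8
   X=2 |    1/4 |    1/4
2.5000 bits

Joint entropy is H(X,Y) = -Σ_{x,y} p(x,y) log p(x,y).

Summing over all non-zero entries:
H(X,Y) = -[1/8·log_2(1/8) + 1/8·log_2(1/8) + 1/8·log_2(1/8) + 1/8·log_2(1/8) + 1/4·log_2(1/4) + 1/4·log_2(1/4)]
H(X,Y) = 2.5000 bits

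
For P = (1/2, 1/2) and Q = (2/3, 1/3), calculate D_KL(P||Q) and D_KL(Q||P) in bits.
D_KL(P||Q) = 0.0850, D_KL(Q||P) = 0.0817

KL divergence is not symmetric: D_KL(P||Q) ≠ D_KL(Q||P) in general.

D_KL(P||Q) = 0.0850 bits
D_KL(Q||P) = 0.0817 bits

No, they are not equal!

This asymmetry is why KL divergence is not a true distance metric.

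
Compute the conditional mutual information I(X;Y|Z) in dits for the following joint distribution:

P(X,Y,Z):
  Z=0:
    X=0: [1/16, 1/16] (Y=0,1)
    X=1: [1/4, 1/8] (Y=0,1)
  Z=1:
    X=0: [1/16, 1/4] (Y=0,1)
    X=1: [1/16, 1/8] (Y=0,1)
0.0047 dits

Conditional mutual information: I(X;Y|Z) = H(X|Z) + H(Y|Z) - H(X,Y|Z)

H(Z) = 0.3010
H(X,Z) = 0.5668 → H(X|Z) = 0.2658
H(Y,Z) = 0.5668 → H(Y|Z) = 0.2658
H(X,Y,Z) = 0.8278 → H(X,Y|Z) = 0.5268

I(X;Y|Z) = 0.2658 + 0.2658 - 0.5268 = 0.0047 dits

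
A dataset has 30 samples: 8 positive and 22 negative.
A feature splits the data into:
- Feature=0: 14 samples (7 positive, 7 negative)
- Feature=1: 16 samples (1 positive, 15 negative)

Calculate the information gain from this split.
0.1901 bits

Information Gain = H(Y) - H(Y|Feature)

Before split:
P(positive) = 8/30 = 0.2667
H(Y) = 0.8366 bits

After split:
Feature=0: H = 1.0000 bits (weight = 14/30)
Feature=1: H = 0.3373 bits (weight = 16/30)
H(Y|Feature) = (14/30)×1.0000 + (16/30)×0.3373 = 0.6466 bits

Information Gain = 0.8366 - 0.6466 = 0.1901 bits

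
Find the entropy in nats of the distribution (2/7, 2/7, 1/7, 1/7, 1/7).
1.5498 nats

Shannon entropy is H(X) = -Σ p(x) log p(x).

For P = (2/7, 2/7, 1/7, 1/7, 1/7):
H = -2/7 × log_e(2/7) -2/7 × log_e(2/7) -1/7 × log_e(1/7) -1/7 × log_e(1/7) -1/7 × log_e(1/7)
H = 1.5498 nats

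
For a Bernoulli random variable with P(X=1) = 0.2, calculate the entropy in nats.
0.5004 nats

The binary entropy function is:
H(p) = -p log(p) - (1-p) log(1-p)

H(0.2) = -0.2 × log_e(0.2) - 0.8 × log_e(0.8)
H(0.2) = 0.5004 nats

Note: Binary entropy is maximized at p=0.5 (H=1 bit) and minimized at p=0 or p=1 (H=0).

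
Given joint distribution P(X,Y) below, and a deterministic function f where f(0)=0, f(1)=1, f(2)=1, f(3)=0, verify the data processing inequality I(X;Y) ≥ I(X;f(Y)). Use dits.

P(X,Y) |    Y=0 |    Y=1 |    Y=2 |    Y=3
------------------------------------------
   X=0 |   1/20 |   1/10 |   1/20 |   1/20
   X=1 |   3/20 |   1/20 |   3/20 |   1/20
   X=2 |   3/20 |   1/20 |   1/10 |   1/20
I(X;Y) = 0.0230, I(X;f(Y)) = 0.0037, inequality holds: 0.0230 ≥ 0.0037

Data Processing Inequality: For any Markov chain X → Y → Z, we have I(X;Y) ≥ I(X;Z).

Here Z = f(Y) is a deterministic function of Y, forming X → Y → Z.

Original I(X;Y) = 0.0230 dits

After applying f:
P(X,Z) where Z=f(Y):
- P(X,Z=0) = P(X,Y=0) + P(X,Y=3)
- P(X,Z=1) = P(X,Y=1) + P(X,Y=2)

I(X;Z) = I(X;f(Y)) = 0.0037 dits

Verification: 0.0230 ≥ 0.0037 ✓

Information cannot be created by processing; the function f can only lose information about X.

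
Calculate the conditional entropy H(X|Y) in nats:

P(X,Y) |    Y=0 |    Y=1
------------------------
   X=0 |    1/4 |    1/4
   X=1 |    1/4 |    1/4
0.6931 nats

Using the chain rule: H(X|Y) = H(X,Y) - H(Y)

First, compute H(X,Y) = 1.3863 nats

Marginal P(Y) = (1/2, 1/2)
H(Y) = 0.6931 nats

H(X|Y) = H(X,Y) - H(Y) = 1.3863 - 0.6931 = 0.6931 nats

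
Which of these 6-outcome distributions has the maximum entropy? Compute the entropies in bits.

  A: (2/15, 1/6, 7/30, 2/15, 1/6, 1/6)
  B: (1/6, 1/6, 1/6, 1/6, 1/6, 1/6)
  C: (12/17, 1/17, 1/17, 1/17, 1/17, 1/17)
B

For a discrete distribution over n outcomes, entropy is maximized by the uniform distribution.

Computing entropies:
H(A) = 2.5575 bits
H(B) = 2.5850 bits
H(C) = 1.5569 bits

The uniform distribution (where all probabilities equal 1/6) achieves the maximum entropy of log_2(6) = 2.5850 bits.

Distribution B has the highest entropy.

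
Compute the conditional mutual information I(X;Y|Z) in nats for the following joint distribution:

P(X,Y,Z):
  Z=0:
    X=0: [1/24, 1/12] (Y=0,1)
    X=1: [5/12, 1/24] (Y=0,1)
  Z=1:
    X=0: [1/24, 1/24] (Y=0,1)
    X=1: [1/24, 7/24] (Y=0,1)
0.1090 nats

Conditional mutual information: I(X;Y|Z) = H(X|Z) + H(Y|Z) - H(X,Y|Z)

H(Z) = 0.6792
H(X,Z) = 1.1908 → H(X|Z) = 0.5116
H(Y,Z) = 1.1908 → H(Y|Z) = 0.5116
H(X,Y,Z) = 1.5933 → H(X,Y|Z) = 0.9141

I(X;Y|Z) = 0.5116 + 0.5116 - 0.9141 = 0.1090 nats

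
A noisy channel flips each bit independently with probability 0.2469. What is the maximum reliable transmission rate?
0.1937 bits

For a binary symmetric channel (BSC) with error probability p:
Capacity C = 1 - H(p) bits per symbol

where H(p) = -p log₂(p) - (1-p) log₂(1-p) is the binary entropy function.

H(0.2469) = 0.8063 bits
C = 1 - 0.8063 = 0.1937 bits per symbol

This means we can reliably transmit up to 0.1937 bits of information per channel use.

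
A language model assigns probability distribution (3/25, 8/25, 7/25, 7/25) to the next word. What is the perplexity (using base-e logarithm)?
3.7883

Perplexity is e^H (or exp(H) for natural log).

First, H = -Σ p log p = 1.3319 nats
Perplexity = e^1.3319 = 3.7883

Interpretation: The model's uncertainty is equivalent to choosing uniformly among 3.8 options.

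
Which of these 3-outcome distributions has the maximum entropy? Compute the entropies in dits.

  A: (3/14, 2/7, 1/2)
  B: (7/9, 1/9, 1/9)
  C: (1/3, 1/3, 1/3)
C

For a discrete distribution over n outcomes, entropy is maximized by the uniform distribution.

Computing entropies:
H(A) = 0.4493 dits
H(B) = 0.2969 dits
H(C) = 0.4771 dits

The uniform distribution (where all probabilities equal 1/3) achieves the maximum entropy of log_10(3) = 0.4771 dits.

Distribution C has the highest entropy.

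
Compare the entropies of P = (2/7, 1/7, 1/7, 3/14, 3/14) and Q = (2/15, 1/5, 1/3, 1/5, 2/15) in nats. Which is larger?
P

Computing entropies in nats:
H(P) = 1.5741
H(Q) = 1.5473

Distribution P has higher entropy.

Intuition: The distribution closer to uniform (more spread out) has higher entropy.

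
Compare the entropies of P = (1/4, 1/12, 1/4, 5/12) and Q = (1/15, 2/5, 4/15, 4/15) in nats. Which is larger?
P

Computing entropies in nats:
H(P) = 1.2650
H(Q) = 1.2520

Distribution P has higher entropy.

Intuition: The distribution closer to uniform (more spread out) has higher entropy.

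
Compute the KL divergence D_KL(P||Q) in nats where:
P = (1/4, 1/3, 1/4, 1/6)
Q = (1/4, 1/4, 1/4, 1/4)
0.0283 nats

KL divergence: D_KL(P||Q) = Σ p(x) log(p(x)/q(x))

Computing term by term:
  x=0: 1/4 × log_e[(1/4)/(1/4)] = 1/4 × 0.0000 = 0.0000
  x=1: 1/3 × log_e[(1/3)/(1/4)] = 1/3 × 0.2877 = 0.0959
  x=2: 1/4 × log_e[(1/4)/(1/4)] = 1/4 × 0.0000 = 0.0000
  x=3: 1/6 × log_e[(1/6)/(1/4)] = 1/6 × -0.4055 = -0.0676

D_KL(P||Q) = 0.0283 nats

Note: KL divergence is always non-negative and equals 0 iff P = Q.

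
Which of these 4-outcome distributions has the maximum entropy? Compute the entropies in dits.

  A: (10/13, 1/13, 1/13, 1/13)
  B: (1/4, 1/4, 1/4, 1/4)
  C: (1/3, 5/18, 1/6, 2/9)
B

For a discrete distribution over n outcomes, entropy is maximized by the uniform distribution.

Computing entropies:
H(A) = 0.3447 dits
H(B) = 0.6021 dits
H(C) = 0.5884 dits

The uniform distribution (where all probabilities equal 1/4) achieves the maximum entropy of log_10(4) = 0.6021 dits.

Distribution B has the highest entropy.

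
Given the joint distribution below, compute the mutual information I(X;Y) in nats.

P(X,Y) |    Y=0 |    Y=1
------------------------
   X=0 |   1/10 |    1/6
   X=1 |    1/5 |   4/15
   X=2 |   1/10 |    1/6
0.0015 nats

Mutual information: I(X;Y) = H(X) + H(Y) - H(X,Y)

Marginals:
P(X) = (4/15, 7/15, 4/15), H(X) = 1.0606 nats
P(Y) = (2/5, 3/5), H(Y) = 0.6730 nats

Joint entropy: H(X,Y) = 1.7321 nats

I(X;Y) = 1.0606 + 0.6730 - 1.7321 = 0.0015 nats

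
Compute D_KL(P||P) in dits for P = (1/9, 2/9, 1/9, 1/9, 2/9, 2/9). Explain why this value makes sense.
0.0000 dits

KL divergence satisfies the Gibbs inequality: D_KL(P||Q) ≥ 0 for all distributions P, Q.

D_KL(P||Q) = Σ p(x) log(p(x)/q(x))
Each term is p(x) × log_10(p(x)/p(x)) = p(x) × log_10(1) = 0, so the sum is 0.
D_KL(P||Q) = 0.0000 dits

When P = Q, the KL divergence is exactly 0, as there is no 'divergence' between identical distributions.

This non-negativity is a fundamental property: relative entropy cannot be negative because it measures how different Q is from P.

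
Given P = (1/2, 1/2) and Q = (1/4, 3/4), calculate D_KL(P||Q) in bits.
0.2075 bits

KL divergence: D_KL(P||Q) = Σ p(x) log(p(x)/q(x))

Computing term by term:
  x=0: 1/2 × log_2[(1/2)/(1/4)] = 1/2 × 1.0000 = 0.5000
  x=1: 1/2 × log_2[(1/2)/(3/4)] = 1/2 × -0.5850 = -0.2925

D_KL(P||Q) = 0.2075 bits

Note: KL divergence is always non-negative and equals 0 iff P = Q.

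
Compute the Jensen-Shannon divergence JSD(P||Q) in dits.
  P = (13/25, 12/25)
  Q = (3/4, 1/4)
0.0126 dits

Jensen-Shannon divergence is:
JSD(P||Q) = 0.5 × D_KL(P||M) + 0.5 × D_KL(Q||M)
where M = 0.5 × (P + Q) is the mixture distribution.

M = 0.5 × (13/25, 12/25) + 0.5 × (3/4, 1/4) = (0.635, 0.365)

D_KL(P||M) = 0.0120 dits
D_KL(Q||M) = 0.0131 dits

JSD(P||Q) = 0.5 × 0.0120 + 0.5 × 0.0131 = 0.0126 dits

Unlike KL divergence, JSD is symmetric and bounded: 0 ≤ JSD ≤ log(2).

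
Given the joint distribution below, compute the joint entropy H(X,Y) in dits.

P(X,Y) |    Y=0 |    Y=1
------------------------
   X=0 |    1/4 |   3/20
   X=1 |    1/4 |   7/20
0.5842 dits

Joint entropy is H(X,Y) = -Σ_{x,y} p(x,y) log p(x,y).

Summing over all non-zero entries:
H(X,Y) = -[1/4·log_10(1/4) + 3/20·log_10(3/20) + 1/4·log_10(1/4) + 7/20·log_10(7/20)]
H(X,Y) = 0.5842 dits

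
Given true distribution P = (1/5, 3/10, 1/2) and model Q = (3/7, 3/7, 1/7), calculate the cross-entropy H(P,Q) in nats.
1.3966 nats

Cross-entropy: H(P,Q) = -Σ p(x) log q(x)

Alternatively: H(P,Q) = H(P) + D_KL(P||Q)
H(P) = 1.0297 nats
D_KL(P||Q) = 0.3670 nats

H(P,Q) = 1.0297 + 0.3670 = 1.3966 nats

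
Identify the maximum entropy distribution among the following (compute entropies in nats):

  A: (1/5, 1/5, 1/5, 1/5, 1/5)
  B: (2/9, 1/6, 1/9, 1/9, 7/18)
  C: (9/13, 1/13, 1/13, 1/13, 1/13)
A

For a discrete distribution over n outcomes, entropy is maximized by the uniform distribution.

Computing entropies:
H(A) = 1.6094 nats
H(B) = 1.4884 nats
H(C) = 1.0438 nats

The uniform distribution (where all probabilities equal 1/5) achieves the maximum entropy of log_e(5) = 1.6094 nats.

Distribution A has the highest entropy.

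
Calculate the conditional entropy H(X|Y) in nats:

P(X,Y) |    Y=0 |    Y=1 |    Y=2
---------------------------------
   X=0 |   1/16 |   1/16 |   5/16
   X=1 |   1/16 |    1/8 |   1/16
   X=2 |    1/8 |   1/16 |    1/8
0.9700 nats

Using the chain rule: H(X|Y) = H(X,Y) - H(Y)

First, compute H(X,Y) = 2.0097 nats

Marginal P(Y) = (1/4, 1/4, 1/2)
H(Y) = 1.0397 nats

H(X|Y) = H(X,Y) - H(Y) = 2.0097 - 1.0397 = 0.9700 nats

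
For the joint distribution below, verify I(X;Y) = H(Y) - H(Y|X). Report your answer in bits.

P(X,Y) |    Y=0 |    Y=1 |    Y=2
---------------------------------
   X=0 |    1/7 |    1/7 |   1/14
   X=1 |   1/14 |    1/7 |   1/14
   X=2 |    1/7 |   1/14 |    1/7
I(X;Y) = 0.0617 bits

Mutual information has multiple equivalent forms:
- I(X;Y) = H(X) - H(X|Y)
- I(X;Y) = H(Y) - H(Y|X)
- I(X;Y) = H(X) + H(Y) - H(X,Y)

Computing all quantities:
H(X) = 1.5774, H(Y) = 1.5774, H(X,Y) = 3.0931
H(X|Y) = 1.5157, H(Y|X) = 1.5157

Verification:
H(X) - H(X|Y) = 1.5774 - 1.5157 = 0.0617
H(Y) - H(Y|X) = 1.5774 - 1.5157 = 0.0617
H(X) + H(Y) - H(X,Y) = 1.5774 + 1.5774 - 3.0931 = 0.0617

All forms give I(X;Y) = 0.0617 bits. ✓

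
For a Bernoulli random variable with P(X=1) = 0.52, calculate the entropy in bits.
0.9988 bits

The binary entropy function is:
H(p) = -p log(p) - (1-p) log(1-p)

H(0.52) = -0.52 × log_2(0.52) - 0.48 × log_2(0.48)
H(0.52) = 0.9988 bits

Note: Binary entropy is maximized at p=0.5 (H=1 bit) and minimized at p=0 or p=1 (H=0).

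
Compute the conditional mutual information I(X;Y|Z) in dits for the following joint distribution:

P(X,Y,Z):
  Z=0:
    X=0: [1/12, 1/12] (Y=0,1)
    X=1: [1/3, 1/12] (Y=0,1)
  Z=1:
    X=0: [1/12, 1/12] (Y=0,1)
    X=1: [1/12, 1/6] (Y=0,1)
0.0133 dits

Conditional mutual information: I(X;Y|Z) = H(X|Z) + H(Y|Z) - H(X,Y|Z)

H(Z) = 0.2950
H(X,Z) = 0.5683 → H(X|Z) = 0.2734
H(Y,Z) = 0.5683 → H(Y|Z) = 0.2734
H(X,Y,Z) = 0.8283 → H(X,Y|Z) = 0.5334

I(X;Y|Z) = 0.2734 + 0.2734 - 0.5334 = 0.0133 dits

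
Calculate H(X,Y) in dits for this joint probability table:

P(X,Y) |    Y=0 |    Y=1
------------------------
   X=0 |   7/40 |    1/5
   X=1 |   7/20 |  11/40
0.5860 dits

Joint entropy is H(X,Y) = -Σ_{x,y} p(x,y) log p(x,y).

Summing over all non-zero entries:
H(X,Y) = -[7/40·log_10(7/40) + 1/5·log_10(1/5) + 7/20·log_10(7/20) + 11/40·log_10(11/40)]
H(X,Y) = 0.5860 dits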